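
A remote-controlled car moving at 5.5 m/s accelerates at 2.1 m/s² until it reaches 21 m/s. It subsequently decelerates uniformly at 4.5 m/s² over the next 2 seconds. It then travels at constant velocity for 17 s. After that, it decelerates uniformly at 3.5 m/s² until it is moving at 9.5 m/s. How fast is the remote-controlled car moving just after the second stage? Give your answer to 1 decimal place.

12.0 m/s

Phase 1 (accelerating): v₀ = 5.50 m/s, a = 2.1 m/s².
v = v₀ + at → t = (21 − 5.50) / 2.1 = 7.38 s
v² = v₀² + 2aΔx → Δx = (21² − 5.50²)/(2·2.1) = 97.8 m

Phase 2 (decelerating): v₀ = 21.0 m/s, a = -4.5 m/s².
v = v₀ + at = 21.0 + (-4.5)(2) = 12.0 m/s
Δx = v₀t + ½at² = 21.0·2 + 0.5·-4.5·2² = 33.0 m
Speed at end of phase 2 = 12.0 m/s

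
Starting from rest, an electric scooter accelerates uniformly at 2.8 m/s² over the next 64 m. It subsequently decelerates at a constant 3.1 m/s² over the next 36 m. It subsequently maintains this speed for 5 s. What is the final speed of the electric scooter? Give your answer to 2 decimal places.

11.63 m/s

Phase 1 (accelerating): v₀ = 0 m/s, a = 2.8 m/s².
v² = v₀² + 2aΔx = 0² + 2·2.8·64 = 358 → v = 18.9 m/s
t = (v − v₀)/a = (18.9 − 0)/2.8 = 6.76 s

Phase 2 (decelerating): v₀ = 18.9 m/s, a = -3.1 m/s².
v² = v₀² + 2aΔx = 18.9² + 2·-3.1·36 = 135 → v = 11.6 m/s
t = (v − v₀)/a = (11.6 − 18.9)/-3.1 = 2.36 s

Phase 3 (constant speed): v₀ = 11.6 m/s, a = 0 m/s².
v = v₀ + at = 11.6 + (0)(5) = 11.6 m/s
Δx = v₀t + ½at² = 11.6·5 + 0.5·0·5² = 58.1 m
Final speed = 11.6 m/s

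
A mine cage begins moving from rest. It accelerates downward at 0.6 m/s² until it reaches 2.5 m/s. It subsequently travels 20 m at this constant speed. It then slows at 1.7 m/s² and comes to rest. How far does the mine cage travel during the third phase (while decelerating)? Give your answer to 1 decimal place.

1.8 m

Phase 1 (accelerating): v₀ = 0 m/s, a = 0.6 m/s².
v = v₀ + at → t = (2.5 − 0) / 0.6 = 4.17 s
v² = v₀² + 2aΔx → Δx = (2.5² − 0²)/(2·0.6) = 5.21 m

Phase 2 (constant speed): v₀ = 2.50 m/s, a = 0 m/s².
Constant speed: t = d/v = 20/2.50 = 8.00 s

Phase 3 (decelerating): v₀ = 2.50 m/s, a = -1.7 m/s².
v = v₀ + at → t = (0 − 2.50) / -1.7 = 1.47 s
v² = v₀² + 2aΔx → Δx = (0² − 2.50²)/(2·-1.7) = 1.84 m
Distance in phase 3 = 1.84 m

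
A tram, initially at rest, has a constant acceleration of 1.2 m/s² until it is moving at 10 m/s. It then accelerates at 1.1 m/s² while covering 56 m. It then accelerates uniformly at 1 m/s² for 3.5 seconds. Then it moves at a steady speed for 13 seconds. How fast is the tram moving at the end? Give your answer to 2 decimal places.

Phase 1 (accelerating): v₀ = 0 m/s, a = 1.2 m/s².
v = v₀ + at → t = (10 − 0) / 1.2 = 8.33 s
v² = v₀² + 2aΔx → Δx = (10² − 0²)/(2·1.2) = 41.7 m

Phase 2 (accelerating): v₀ = 10.0 m/s, a = 1.1 m/s².
v² = v₀² + 2aΔx = 10.0² + 2·1.1·56 = 223 → v = 14.9 m/s
t = (v − v₀)/a = (14.9 − 10.0)/1.1 = 4.49 s

Phase 3 (accelerating): v₀ = 14.9 m/s, a = 1 m/s².
v = v₀ + at = 14.9 + (1)(3.5) = 18.4 m/s
Δx = v₀t + ½at² = 14.9·3.5 + 0.5·1·3.5² = 58.4 m

Phase 4 (constant speed): v₀ = 18.4 m/s, a = 0 m/s².
v = v₀ + at = 18.4 + (0)(13) = 18.4 m/s
Δx = v₀t + ½at² = 18.4·13 + 0.5·0·13² = 240 m
Final speed = 18.4 m/s

18.44 m/s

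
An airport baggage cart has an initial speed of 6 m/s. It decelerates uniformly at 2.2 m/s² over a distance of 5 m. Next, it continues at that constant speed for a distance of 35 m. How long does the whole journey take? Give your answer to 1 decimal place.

10.4 s

Phase 1 (decelerating): v₀ = 6.00 m/s, a = -2.2 m/s².
v² = v₀² + 2aΔx = 6.00² + 2·-2.2·5 = 14.0 → v = 3.74 m/s
t = (v − v₀)/a = (3.74 − 6.00)/-2.2 = 1.03 s

Phase 2 (constant speed): v₀ = 3.74 m/s, a = 0 m/s².
Constant speed: t = d/v = 35/3.74 = 9.35 s
Total time = 1.03 + 9.35 = 10.4 s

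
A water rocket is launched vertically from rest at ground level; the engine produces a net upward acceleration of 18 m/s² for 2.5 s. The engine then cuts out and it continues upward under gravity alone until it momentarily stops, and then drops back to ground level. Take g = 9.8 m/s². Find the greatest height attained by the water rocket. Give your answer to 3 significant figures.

160 m

Phase 1 (powered ascent): v₀ = 0 m/s, a = 18 m/s².
v = v₀ + at = 0 + (18)(2.5) = 45.0 m/s
Δx = v₀t + ½at² = 0·2.5 + 0.5·18·2.5² = 56.2 m

Phase 2 (coasting upward): v₀ = 45.0 m/s, a = -9.8 m/s².
v = v₀ + at → t = (0 − 45.0) / -9.8 = 4.59 s
v² = v₀² + 2aΔx → Δx = (0² − 45.0²)/(2·-9.8) = 103 m
Maximum height = 56.2 + 103 = 160 m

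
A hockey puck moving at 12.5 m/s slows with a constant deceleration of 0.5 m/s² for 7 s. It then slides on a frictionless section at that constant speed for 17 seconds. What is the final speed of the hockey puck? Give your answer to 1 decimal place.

Phase 1 (decelerating): v₀ = 12.5 m/s, a = -0.5 m/s².
v = v₀ + at = 12.5 + (-0.5)(7) = 9.00 m/s
Δx = v₀t + ½at² = 12.5·7 + 0.5·-0.5·7² = 75.2 m

Phase 2 (constant speed): v₀ = 9.00 m/s, a = 0 m/s².
v = v₀ + at = 9.00 + (0)(17) = 9.00 m/s
Δx = v₀t + ½at² = 9.00·17 + 0.5·0·17² = 153 m
Final speed = 9.00 m/s

9.0 m/s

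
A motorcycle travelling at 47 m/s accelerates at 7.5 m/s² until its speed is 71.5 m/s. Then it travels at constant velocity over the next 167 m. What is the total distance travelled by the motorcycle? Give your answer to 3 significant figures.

Phase 1 (accelerating): v₀ = 47.0 m/s, a = 7.5 m/s².
v = v₀ + at → t = (71.5 − 47.0) / 7.5 = 3.27 s
v² = v₀² + 2aΔx → Δx = (71.5² − 47.0²)/(2·7.5) = 194 m

Phase 2 (constant speed): v₀ = 71.5 m/s, a = 0 m/s².
Constant speed: t = d/v = 167/71.5 = 2.34 s
Total distance = 194 + 167 = 361 m

361 m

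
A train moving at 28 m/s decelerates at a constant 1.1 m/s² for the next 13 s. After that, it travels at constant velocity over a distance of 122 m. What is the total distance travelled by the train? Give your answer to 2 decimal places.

Phase 1 (decelerating): v₀ = 28.0 m/s, a = -1.1 m/s².
v = v₀ + at = 28.0 + (-1.1)(13) = 13.7 m/s
Δx = v₀t + ½at² = 28.0·13 + 0.5·-1.1·13² = 271 m

Phase 2 (constant speed): v₀ = 13.7 m/s, a = 0 m/s².
Constant speed: t = d/v = 122/13.7 = 8.91 s
Total distance = 271 + 122 = 393 m

393.05 m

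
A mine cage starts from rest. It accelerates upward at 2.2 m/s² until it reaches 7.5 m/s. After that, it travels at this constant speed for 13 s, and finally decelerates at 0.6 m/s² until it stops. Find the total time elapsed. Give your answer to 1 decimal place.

Phase 1 (accelerating): v₀ = 0 m/s, a = 2.2 m/s².
v = v₀ + at → t = (7.5 − 0) / 2.2 = 3.41 s
v² = v₀² + 2aΔx → Δx = (7.5² − 0²)/(2·2.2) = 12.8 m

Phase 2 (constant speed): v₀ = 7.50 m/s, a = 0 m/s².
v = v₀ + at = 7.50 + (0)(13) = 7.50 m/s
Δx = v₀t + ½at² = 7.50·13 + 0.5·0·13² = 97.5 m

Phase 3 (decelerating): v₀ = 7.50 m/s, a = -0.6 m/s².
v = v₀ + at → t = (0 − 7.50) / -0.6 = 12.5 s
v² = v₀² + 2aΔx → Δx = (0² − 7.50²)/(2·-0.6) = 46.9 m
Total time = 3.41 + 13.0 + 12.5 = 28.9 s

28.9 s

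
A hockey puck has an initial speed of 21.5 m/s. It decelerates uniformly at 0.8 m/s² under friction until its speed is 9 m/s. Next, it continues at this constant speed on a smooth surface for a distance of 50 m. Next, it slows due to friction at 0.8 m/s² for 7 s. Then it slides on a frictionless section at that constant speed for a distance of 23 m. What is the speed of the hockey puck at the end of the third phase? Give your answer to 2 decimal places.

3.40 m/s

Phase 1 (decelerating): v₀ = 21.5 m/s, a = -0.8 m/s².
v = v₀ + at → t = (9 − 21.5) / -0.8 = 15.6 s
v² = v₀² + 2aΔx → Δx = (9² − 21.5²)/(2·-0.8) = 238 m

Phase 2 (constant speed): v₀ = 9.00 m/s, a = 0 m/s².
Constant speed: t = d/v = 50/9.00 = 5.56 s

Phase 3 (decelerating): v₀ = 9.00 m/s, a = -0.8 m/s².
v = v₀ + at = 9.00 + (-0.8)(7) = 3.40 m/s
Δx = v₀t + ½at² = 9.00·7 + 0.5·-0.8·7² = 43.4 m
Speed at end of phase 3 = 3.40 m/s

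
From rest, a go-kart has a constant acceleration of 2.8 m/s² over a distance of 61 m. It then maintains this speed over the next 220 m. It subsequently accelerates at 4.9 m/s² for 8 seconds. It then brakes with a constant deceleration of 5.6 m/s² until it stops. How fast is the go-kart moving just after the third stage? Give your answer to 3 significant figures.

Phase 1 (accelerating): v₀ = 0 m/s, a = 2.8 m/s².
v² = v₀² + 2aΔx = 0² + 2·2.8·61 = 342 → v = 18.5 m/s
t = (v − v₀)/a = (18.5 − 0)/2.8 = 6.60 s

Phase 2 (constant speed): v₀ = 18.5 m/s, a = 0 m/s².
Constant speed: t = d/v = 220/18.5 = 11.9 s

Phase 3 (accelerating): v₀ = 18.5 m/s, a = 4.9 m/s².
v = v₀ + at = 18.5 + (4.9)(8) = 57.7 m/s
Δx = v₀t + ½at² = 18.5·8 + 0.5·4.9·8² = 305 m
Speed at end of phase 3 = 57.7 m/s

57.7 m/s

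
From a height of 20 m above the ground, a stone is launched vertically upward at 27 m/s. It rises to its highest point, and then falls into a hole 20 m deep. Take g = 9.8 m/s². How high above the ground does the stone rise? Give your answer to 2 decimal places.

Phase 1 (rising): v₀ = 27.0 m/s, a = -9.8 m/s².
v = v₀ + at → t = (0 − 27.0) / -9.8 = 2.76 s
v² = v₀² + 2aΔx → Δx = (0² − 27.0²)/(2·-9.8) = 37.2 m
Maximum height = 20 + 37.2 = 57.2 m

57.19 m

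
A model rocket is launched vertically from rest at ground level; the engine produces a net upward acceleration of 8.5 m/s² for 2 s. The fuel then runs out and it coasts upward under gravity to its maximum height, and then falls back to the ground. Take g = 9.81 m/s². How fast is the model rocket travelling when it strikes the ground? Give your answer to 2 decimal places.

Phase 1 (powered ascent): v₀ = 0 m/s, a = 8.5 m/s².
v = v₀ + at = 0 + (8.5)(2) = 17.0 m/s
Δx = v₀t + ½at² = 0·2 + 0.5·8.5·2² = 17.0 m

Phase 2 (coasting upward): v₀ = 17.0 m/s, a = -9.81 m/s².
v = v₀ + at → t = (0 − 17.0) / -9.81 = 1.73 s
v² = v₀² + 2aΔx → Δx = (0² − 17.0²)/(2·-9.81) = 14.7 m

Phase 3 (free fall): v₀ = 0 m/s, a = -9.81 m/s².
Falls 31.7 m from rest: t = √(2·31.7/9.81) = 2.54 s; v = g·t = 25.0 m/s.
Impact speed = 25.0 m/s

24.95 m/s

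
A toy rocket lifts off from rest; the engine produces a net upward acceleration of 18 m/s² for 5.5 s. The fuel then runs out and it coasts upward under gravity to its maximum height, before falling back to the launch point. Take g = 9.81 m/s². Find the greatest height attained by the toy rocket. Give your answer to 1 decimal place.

771.8 m

Phase 1 (powered ascent): v₀ = 0 m/s, a = 18 m/s².
v = v₀ + at = 0 + (18)(5.5) = 99.0 m/s
Δx = v₀t + ½at² = 0·5.5 + 0.5·18·5.5² = 272 m

Phase 2 (coasting upward): v₀ = 99.0 m/s, a = -9.81 m/s².
v = v₀ + at → t = (0 − 99.0) / -9.81 = 10.1 s
v² = v₀² + 2aΔx → Δx = (0² − 99.0²)/(2·-9.81) = 500 m
Maximum height = 272 + 500 = 772 m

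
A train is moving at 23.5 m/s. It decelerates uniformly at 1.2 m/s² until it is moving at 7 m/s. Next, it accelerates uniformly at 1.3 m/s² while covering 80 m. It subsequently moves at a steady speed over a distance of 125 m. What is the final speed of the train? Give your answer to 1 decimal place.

Phase 1 (decelerating): v₀ = 23.5 m/s, a = -1.2 m/s².
v = v₀ + at → t = (7 − 23.5) / -1.2 = 13.8 s
v² = v₀² + 2aΔx → Δx = (7² − 23.5²)/(2·-1.2) = 210 m

Phase 2 (accelerating): v₀ = 7.00 m/s, a = 1.3 m/s².
v² = v₀² + 2aΔx = 7.00² + 2·1.3·80 = 257 → v = 16.0 m/s
t = (v − v₀)/a = (16.0 − 7.00)/1.3 = 6.95 s

Phase 3 (constant speed): v₀ = 16.0 m/s, a = 0 m/s².
Constant speed: t = d/v = 125/16.0 = 7.80 s
Final speed = 16.0 m/s

16.0 m/s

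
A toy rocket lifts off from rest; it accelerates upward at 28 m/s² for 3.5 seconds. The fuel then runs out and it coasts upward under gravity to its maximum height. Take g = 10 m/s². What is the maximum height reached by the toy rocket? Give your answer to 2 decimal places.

Phase 1 (powered ascent): v₀ = 0 m/s, a = 28 m/s².
v = v₀ + at = 0 + (28)(3.5) = 98.0 m/s
Δx = v₀t + ½at² = 0·3.5 + 0.5·28·3.5² = 172 m

Phase 2 (coasting upward): v₀ = 98.0 m/s, a = -10 m/s².
v = v₀ + at → t = (0 − 98.0) / -10 = 9.80 s
v² = v₀² + 2aΔx → Δx = (0² − 98.0²)/(2·-10) = 480 m
Maximum height = 172 + 480 = 652 m

651.70 m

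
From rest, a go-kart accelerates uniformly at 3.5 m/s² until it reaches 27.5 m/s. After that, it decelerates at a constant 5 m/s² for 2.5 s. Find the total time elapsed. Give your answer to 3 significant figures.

Phase 1 (accelerating): v₀ = 0 m/s, a = 3.5 m/s².
v = v₀ + at → t = (27.5 − 0) / 3.5 = 7.86 s
v² = v₀² + 2aΔx → Δx = (27.5² − 0²)/(2·3.5) = 108 m

Phase 2 (decelerating): v₀ = 27.5 m/s, a = -5 m/s².
v = v₀ + at = 27.5 + (-5)(2.5) = 15.0 m/s
Δx = v₀t + ½at² = 27.5·2.5 + 0.5·-5·2.5² = 53.1 m
Total time = 7.86 + 2.50 = 10.4 s

10.4 s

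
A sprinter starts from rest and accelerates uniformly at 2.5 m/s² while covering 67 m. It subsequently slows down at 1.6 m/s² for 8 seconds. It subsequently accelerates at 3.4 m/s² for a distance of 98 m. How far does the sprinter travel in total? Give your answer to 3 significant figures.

Phase 1 (accelerating): v₀ = 0 m/s, a = 2.5 m/s².
v² = v₀² + 2aΔx = 0² + 2·2.5·67 = 335 → v = 18.3 m/s
t = (v − v₀)/a = (18.3 − 0)/2.5 = 7.32 s

Phase 2 (decelerating): v₀ = 18.3 m/s, a = -1.6 m/s².
v = v₀ + at = 18.3 + (-1.6)(8) = 5.50 m/s
Δx = v₀t + ½at² = 18.3·8 + 0.5·-1.6·8² = 95.2 m

Phase 3 (accelerating): v₀ = 5.50 m/s, a = 3.4 m/s².
v² = v₀² + 2aΔx = 5.50² + 2·3.4·98 = 697 → v = 26.4 m/s
t = (v − v₀)/a = (26.4 − 5.50)/3.4 = 6.14 s
Total distance = 67.0 + 95.2 + 98.0 = 260 m

260 m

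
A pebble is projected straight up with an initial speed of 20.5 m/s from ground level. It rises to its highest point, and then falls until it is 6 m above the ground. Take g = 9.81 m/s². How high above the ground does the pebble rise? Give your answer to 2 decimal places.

21.42 m

Phase 1 (rising): v₀ = 20.5 m/s, a = -9.81 m/s².
v = v₀ + at → t = (0 − 20.5) / -9.81 = 2.09 s
v² = v₀² + 2aΔx → Δx = (0² − 20.5²)/(2·-9.81) = 21.4 m
Maximum height = 21.4 m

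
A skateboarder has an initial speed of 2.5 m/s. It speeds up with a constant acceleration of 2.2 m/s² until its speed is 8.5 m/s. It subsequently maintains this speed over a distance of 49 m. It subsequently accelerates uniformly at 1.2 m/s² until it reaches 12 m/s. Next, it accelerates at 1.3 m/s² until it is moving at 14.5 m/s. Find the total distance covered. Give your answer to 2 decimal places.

Phase 1 (accelerating): v₀ = 2.50 m/s, a = 2.2 m/s².
v = v₀ + at → t = (8.5 − 2.50) / 2.2 = 2.73 s
v² = v₀² + 2aΔx → Δx = (8.5² − 2.50²)/(2·2.2) = 15.0 m

Phase 2 (constant speed): v₀ = 8.50 m/s, a = 0 m/s².
Constant speed: t = d/v = 49/8.50 = 5.76 s

Phase 3 (accelerating): v₀ = 8.50 m/s, a = 1.2 m/s².
v = v₀ + at → t = (12 − 8.50) / 1.2 = 2.92 s
v² = v₀² + 2aΔx → Δx = (12² − 8.50²)/(2·1.2) = 29.9 m

Phase 4 (accelerating): v₀ = 12.0 m/s, a = 1.3 m/s².
v = v₀ + at → t = (14.5 − 12.0) / 1.3 = 1.92 s
v² = v₀² + 2aΔx → Δx = (14.5² − 12.0²)/(2·1.3) = 25.5 m
Total distance = 15.0 + 49.0 + 29.9 + 25.5 = 119 m

119.38 m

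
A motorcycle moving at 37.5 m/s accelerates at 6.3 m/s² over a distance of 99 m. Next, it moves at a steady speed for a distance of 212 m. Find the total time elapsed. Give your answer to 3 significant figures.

6.34 s

Phase 1 (accelerating): v₀ = 37.5 m/s, a = 6.3 m/s².
v² = v₀² + 2aΔx = 37.5² + 2·6.3·99 = 2650 → v = 51.5 m/s
t = (v − v₀)/a = (51.5 − 37.5)/6.3 = 2.22 s

Phase 2 (constant speed): v₀ = 51.5 m/s, a = 0 m/s².
Constant speed: t = d/v = 212/51.5 = 4.12 s
Total time = 2.22 + 4.12 = 6.34 s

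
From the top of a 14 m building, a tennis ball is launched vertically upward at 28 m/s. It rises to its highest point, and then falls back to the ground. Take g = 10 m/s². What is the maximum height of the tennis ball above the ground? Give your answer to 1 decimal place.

Phase 1 (rising): v₀ = 28.0 m/s, a = -10 m/s².
v = v₀ + at → t = (0 − 28.0) / -10 = 2.80 s
v² = v₀² + 2aΔx → Δx = (0² − 28.0²)/(2·-10) = 39.2 m
Maximum height = 14 + 39.2 = 53.2 m

53.2 m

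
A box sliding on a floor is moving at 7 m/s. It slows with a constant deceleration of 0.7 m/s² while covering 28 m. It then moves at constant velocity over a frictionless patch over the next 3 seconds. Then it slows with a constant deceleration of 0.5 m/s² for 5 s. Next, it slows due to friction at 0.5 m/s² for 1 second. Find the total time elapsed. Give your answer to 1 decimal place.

Phase 1 (decelerating): v₀ = 7.00 m/s, a = -0.7 m/s².
v² = v₀² + 2aΔx = 7.00² + 2·-0.7·28 = 9.80 → v = 3.13 m/s
t = (v − v₀)/a = (3.13 − 7.00)/-0.7 = 5.53 s

Phase 2 (constant speed): v₀ = 3.13 m/s, a = 0 m/s².
v = v₀ + at = 3.13 + (0)(3) = 3.13 m/s
Δx = v₀t + ½at² = 3.13·3 + 0.5·0·3² = 9.39 m

Phase 3 (decelerating): v₀ = 3.13 m/s, a = -0.5 m/s².
v = v₀ + at = 3.13 + (-0.5)(5) = 0.630 m/s
Δx = v₀t + ½at² = 3.13·5 + 0.5·-0.5·5² = 9.40 m

Phase 4 (decelerating): v₀ = 0.630 m/s, a = -0.5 m/s².
v = v₀ + at = 0.630 + (-0.5)(1) = 0.130 m/s
Δx = v₀t + ½at² = 0.630·1 + 0.5·-0.5·1² = 0.380 m
Total time = 5.53 + 3.00 + 5.00 + 1.00 = 14.5 s

14.5 s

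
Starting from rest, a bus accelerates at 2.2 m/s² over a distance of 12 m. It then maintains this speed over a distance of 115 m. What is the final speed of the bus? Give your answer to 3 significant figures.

Phase 1 (accelerating): v₀ = 0 m/s, a = 2.2 m/s².
v² = v₀² + 2aΔx = 0² + 2·2.2·12 = 52.8 → v = 7.27 m/s
t = (v − v₀)/a = (7.27 − 0)/2.2 = 3.30 s

Phase 2 (constant speed): v₀ = 7.27 m/s, a = 0 m/s².
Constant speed: t = d/v = 115/7.27 = 15.8 s
Final speed = 7.27 m/s

7.27 m/s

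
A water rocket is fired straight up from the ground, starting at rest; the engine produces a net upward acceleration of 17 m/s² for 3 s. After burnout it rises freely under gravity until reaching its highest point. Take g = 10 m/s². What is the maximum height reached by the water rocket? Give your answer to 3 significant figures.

Phase 1 (powered ascent): v₀ = 0 m/s, a = 17 m/s².
v = v₀ + at = 0 + (17)(3) = 51.0 m/s
Δx = v₀t + ½at² = 0·3 + 0.5·17·3² = 76.5 m

Phase 2 (coasting upward): v₀ = 51.0 m/s, a = -10 m/s².
v = v₀ + at → t = (0 − 51.0) / -10 = 5.10 s
v² = v₀² + 2aΔx → Δx = (0² − 51.0²)/(2·-10) = 130 m
Maximum height = 76.5 + 130 = 207 m

207 m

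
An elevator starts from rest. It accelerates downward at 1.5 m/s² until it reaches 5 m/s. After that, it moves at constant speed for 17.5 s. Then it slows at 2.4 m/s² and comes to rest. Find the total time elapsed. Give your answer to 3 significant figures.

22.9 s

Phase 1 (accelerating): v₀ = 0 m/s, a = 1.5 m/s².
v = v₀ + at → t = (5 − 0) / 1.5 = 3.33 s
v² = v₀² + 2aΔx → Δx = (5² − 0²)/(2·1.5) = 8.33 m

Phase 2 (constant speed): v₀ = 5.00 m/s, a = 0 m/s².
v = v₀ + at = 5.00 + (0)(17.5) = 5.00 m/s
Δx = v₀t + ½at² = 5.00·17.5 + 0.5·0·17.5² = 87.5 m

Phase 3 (decelerating): v₀ = 5.00 m/s, a = -2.4 m/s².
v = v₀ + at → t = (0 − 5.00) / -2.4 = 2.08 s
v² = v₀² + 2aΔx → Δx = (0² − 5.00²)/(2·-2.4) = 5.21 m
Total time = 3.33 + 17.5 + 2.08 = 22.9 s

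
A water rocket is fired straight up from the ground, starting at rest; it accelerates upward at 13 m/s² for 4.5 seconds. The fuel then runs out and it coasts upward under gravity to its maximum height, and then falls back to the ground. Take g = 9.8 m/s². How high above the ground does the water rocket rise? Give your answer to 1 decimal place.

306.2 m

Phase 1 (powered ascent): v₀ = 0 m/s, a = 13 m/s².
v = v₀ + at = 0 + (13)(4.5) = 58.5 m/s
Δx = v₀t + ½at² = 0·4.5 + 0.5·13·4.5² = 132 m

Phase 2 (coasting upward): v₀ = 58.5 m/s, a = -9.8 m/s².
v = v₀ + at → t = (0 − 58.5) / -9.8 = 5.97 s
v² = v₀² + 2aΔx → Δx = (0² − 58.5²)/(2·-9.8) = 175 m
Maximum height = 132 + 175 = 306 m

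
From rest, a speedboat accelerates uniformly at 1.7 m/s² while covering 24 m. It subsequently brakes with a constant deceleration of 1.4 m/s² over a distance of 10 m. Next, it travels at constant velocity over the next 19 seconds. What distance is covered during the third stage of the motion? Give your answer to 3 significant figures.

Phase 1 (accelerating): v₀ = 0 m/s, a = 1.7 m/s².
v² = v₀² + 2aΔx = 0² + 2·1.7·24 = 81.6 → v = 9.03 m/s
t = (v − v₀)/a = (9.03 − 0)/1.7 = 5.31 s

Phase 2 (decelerating): v₀ = 9.03 m/s, a = -1.4 m/s².
v² = v₀² + 2aΔx = 9.03² + 2·-1.4·10 = 53.6 → v = 7.32 m/s
t = (v − v₀)/a = (7.32 − 9.03)/-1.4 = 1.22 s

Phase 3 (constant speed): v₀ = 7.32 m/s, a = 0 m/s².
v = v₀ + at = 7.32 + (0)(19) = 7.32 m/s
Δx = v₀t + ½at² = 7.32·19 + 0.5·0·19² = 139 m
Distance in phase 3 = 139 m

139 m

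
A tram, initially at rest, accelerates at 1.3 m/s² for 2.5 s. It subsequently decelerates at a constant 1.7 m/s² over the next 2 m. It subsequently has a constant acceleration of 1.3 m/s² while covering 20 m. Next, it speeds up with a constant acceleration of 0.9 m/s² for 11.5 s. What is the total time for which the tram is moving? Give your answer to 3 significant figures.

19.0 s

Phase 1 (accelerating): v₀ = 0 m/s, a = 1.3 m/s².
v = v₀ + at = 0 + (1.3)(2.5) = 3.25 m/s
Δx = v₀t + ½at² = 0·2.5 + 0.5·1.3·2.5² = 4.06 m

Phase 2 (decelerating): v₀ = 3.25 m/s, a = -1.7 m/s².
v² = v₀² + 2aΔx = 3.25² + 2·-1.7·2 = 3.76 → v = 1.94 m/s
t = (v − v₀)/a = (1.94 − 3.25)/-1.7 = 0.771 s

Phase 3 (accelerating): v₀ = 1.94 m/s, a = 1.3 m/s².
v² = v₀² + 2aΔx = 1.94² + 2·1.3·20 = 55.8 → v = 7.47 m/s
t = (v − v₀)/a = (7.47 − 1.94)/1.3 = 4.25 s

Phase 4 (accelerating): v₀ = 7.47 m/s, a = 0.9 m/s².
v = v₀ + at = 7.47 + (0.9)(11.5) = 17.8 m/s
Δx = v₀t + ½at² = 7.47·11.5 + 0.5·0.9·11.5² = 145 m
Total time = 2.50 + 0.771 + 4.25 + 11.5 = 19.0 s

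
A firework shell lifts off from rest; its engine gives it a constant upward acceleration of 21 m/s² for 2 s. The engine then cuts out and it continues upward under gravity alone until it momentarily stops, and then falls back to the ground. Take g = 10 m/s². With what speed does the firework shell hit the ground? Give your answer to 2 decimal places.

Phase 1 (powered ascent): v₀ = 0 m/s, a = 21 m/s².
v = v₀ + at = 0 + (21)(2) = 42.0 m/s
Δx = v₀t + ½at² = 0·2 + 0.5·21·2² = 42.0 m

Phase 2 (coasting upward): v₀ = 42.0 m/s, a = -10 m/s².
v = v₀ + at → t = (0 − 42.0) / -10 = 4.20 s
v² = v₀² + 2aΔx → Δx = (0² − 42.0²)/(2·-10) = 88.2 m

Phase 3 (free fall): v₀ = 0 m/s, a = -10 m/s².
Falls 130 m from rest: t = √(2·130/10) = 5.10 s; v = g·t = 51.0 m/s.
Impact speed = 51.0 m/s

51.03 m/s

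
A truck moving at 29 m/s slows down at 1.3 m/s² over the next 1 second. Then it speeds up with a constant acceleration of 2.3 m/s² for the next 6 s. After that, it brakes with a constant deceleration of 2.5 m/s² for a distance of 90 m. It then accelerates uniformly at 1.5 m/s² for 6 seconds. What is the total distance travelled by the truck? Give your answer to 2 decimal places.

566.96 m

Phase 1 (decelerating): v₀ = 29.0 m/s, a = -1.3 m/s².
v = v₀ + at = 29.0 + (-1.3)(1) = 27.7 m/s
Δx = v₀t + ½at² = 29.0·1 + 0.5·-1.3·1² = 28.4 m

Phase 2 (accelerating): v₀ = 27.7 m/s, a = 2.3 m/s².
v = v₀ + at = 27.7 + (2.3)(6) = 41.5 m/s
Δx = v₀t + ½at² = 27.7·6 + 0.5·2.3·6² = 208 m

Phase 3 (decelerating): v₀ = 41.5 m/s, a = -2.5 m/s².
v² = v₀² + 2aΔx = 41.5² + 2·-2.5·90 = 1270 → v = 35.7 m/s
t = (v − v₀)/a = (35.7 − 41.5)/-2.5 = 2.33 s

Phase 4 (accelerating): v₀ = 35.7 m/s, a = 1.5 m/s².
v = v₀ + at = 35.7 + (1.5)(6) = 44.7 m/s
Δx = v₀t + ½at² = 35.7·6 + 0.5·1.5·6² = 241 m
Total distance = 28.4 + 208 + 90.0 + 241 = 567 m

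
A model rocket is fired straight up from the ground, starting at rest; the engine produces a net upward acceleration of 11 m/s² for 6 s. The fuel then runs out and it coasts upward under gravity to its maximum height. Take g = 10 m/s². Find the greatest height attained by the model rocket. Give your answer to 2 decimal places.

Phase 1 (powered ascent): v₀ = 0 m/s, a = 11 m/s².
v = v₀ + at = 0 + (11)(6) = 66.0 m/s
Δx = v₀t + ½at² = 0·6 + 0.5·11·6² = 198 m

Phase 2 (coasting upward): v₀ = 66.0 m/s, a = -10 m/s².
v = v₀ + at → t = (0 − 66.0) / -10 = 6.60 s
v² = v₀² + 2aΔx → Δx = (0² − 66.0²)/(2·-10) = 218 m
Maximum height = 198 + 218 = 416 m

415.80 m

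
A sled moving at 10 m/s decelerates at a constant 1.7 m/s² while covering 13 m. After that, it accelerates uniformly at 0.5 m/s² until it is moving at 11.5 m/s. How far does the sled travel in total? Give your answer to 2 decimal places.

89.45 m

Phase 1 (decelerating): v₀ = 10.0 m/s, a = -1.7 m/s².
v² = v₀² + 2aΔx = 10.0² + 2·-1.7·13 = 55.8 → v = 7.47 m/s
t = (v − v₀)/a = (7.47 − 10.0)/-1.7 = 1.49 s

Phase 2 (accelerating): v₀ = 7.47 m/s, a = 0.5 m/s².
v = v₀ + at → t = (11.5 − 7.47) / 0.5 = 8.06 s
v² = v₀² + 2aΔx → Δx = (11.5² − 7.47²)/(2·0.5) = 76.4 m
Total distance = 13.0 + 76.4 = 89.4 m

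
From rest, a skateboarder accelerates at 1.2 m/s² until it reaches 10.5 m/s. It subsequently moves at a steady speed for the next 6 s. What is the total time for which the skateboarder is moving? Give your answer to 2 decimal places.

Phase 1 (accelerating): v₀ = 0 m/s, a = 1.2 m/s².
v = v₀ + at → t = (10.5 − 0) / 1.2 = 8.75 s
v² = v₀² + 2aΔx → Δx = (10.5² − 0²)/(2·1.2) = 45.9 m

Phase 2 (constant speed): v₀ = 10.5 m/s, a = 0 m/s².
v = v₀ + at = 10.5 + (0)(6) = 10.5 m/s
Δx = v₀t + ½at² = 10.5·6 + 0.5·0·6² = 63.0 m
Total time = 8.75 + 6.00 = 14.8 s

14.75 s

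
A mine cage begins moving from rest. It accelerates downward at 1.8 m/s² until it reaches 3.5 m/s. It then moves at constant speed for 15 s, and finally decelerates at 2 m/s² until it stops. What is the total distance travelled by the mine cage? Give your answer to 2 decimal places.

Phase 1 (accelerating): v₀ = 0 m/s, a = 1.8 m/s².
v = v₀ + at → t = (3.5 − 0) / 1.8 = 1.94 s
v² = v₀² + 2aΔx → Δx = (3.5² − 0²)/(2·1.8) = 3.40 m

Phase 2 (constant speed): v₀ = 3.50 m/s, a = 0 m/s².
v = v₀ + at = 3.50 + (0)(15) = 3.50 m/s
Δx = v₀t + ½at² = 3.50·15 + 0.5·0·15² = 52.5 m

Phase 3 (decelerating): v₀ = 3.50 m/s, a = -2 m/s².
v = v₀ + at → t = (0 − 3.50) / -2 = 1.75 s
v² = v₀² + 2aΔx → Δx = (0² − 3.50²)/(2·-2) = 3.06 m
Total distance = 3.40 + 52.5 + 3.06 = 59.0 m

58.97 m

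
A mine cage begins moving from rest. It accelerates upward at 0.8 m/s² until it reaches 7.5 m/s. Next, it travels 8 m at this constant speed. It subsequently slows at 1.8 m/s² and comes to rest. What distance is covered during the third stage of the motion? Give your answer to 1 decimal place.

15.6 m

Phase 1 (accelerating): v₀ = 0 m/s, a = 0.8 m/s².
v = v₀ + at → t = (7.5 − 0) / 0.8 = 9.38 s
v² = v₀² + 2aΔx → Δx = (7.5² − 0²)/(2·0.8) = 35.2 m

Phase 2 (constant speed): v₀ = 7.50 m/s, a = 0 m/s².
Constant speed: t = d/v = 8/7.50 = 1.07 s

Phase 3 (decelerating): v₀ = 7.50 m/s, a = -1.8 m/s².
v = v₀ + at → t = (0 − 7.50) / -1.8 = 4.17 s
v² = v₀² + 2aΔx → Δx = (0² − 7.50²)/(2·-1.8) = 15.6 m
Distance in phase 3 = 15.6 m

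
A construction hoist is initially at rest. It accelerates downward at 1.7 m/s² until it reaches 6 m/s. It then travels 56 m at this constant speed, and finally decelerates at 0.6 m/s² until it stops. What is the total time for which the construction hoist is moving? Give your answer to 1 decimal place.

Phase 1 (accelerating): v₀ = 0 m/s, a = 1.7 m/s².
v = v₀ + at → t = (6 − 0) / 1.7 = 3.53 s
v² = v₀² + 2aΔx → Δx = (6² − 0²)/(2·1.7) = 10.6 m

Phase 2 (constant speed): v₀ = 6.00 m/s, a = 0 m/s².
Constant speed: t = d/v = 56/6.00 = 9.33 s

Phase 3 (decelerating): v₀ = 6.00 m/s, a = -0.6 m/s².
v = v₀ + at → t = (0 − 6.00) / -0.6 = 10.0 s
v² = v₀² + 2aΔx → Δx = (0² − 6.00²)/(2·-0.6) = 30.0 m
Total time = 3.53 + 9.33 + 10.0 = 22.9 s

22.9 s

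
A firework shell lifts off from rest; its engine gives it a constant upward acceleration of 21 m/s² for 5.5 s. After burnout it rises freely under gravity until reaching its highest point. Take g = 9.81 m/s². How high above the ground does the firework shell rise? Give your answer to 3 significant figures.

998 m

Phase 1 (powered ascent): v₀ = 0 m/s, a = 21 m/s².
v = v₀ + at = 0 + (21)(5.5) = 116 m/s
Δx = v₀t + ½at² = 0·5.5 + 0.5·21·5.5² = 318 m

Phase 2 (coasting upward): v₀ = 116 m/s, a = -9.81 m/s².
v = v₀ + at → t = (0 − 116) / -9.81 = 11.8 s
v² = v₀² + 2aΔx → Δx = (0² − 116²)/(2·-9.81) = 680 m
Maximum height = 318 + 680 = 998 m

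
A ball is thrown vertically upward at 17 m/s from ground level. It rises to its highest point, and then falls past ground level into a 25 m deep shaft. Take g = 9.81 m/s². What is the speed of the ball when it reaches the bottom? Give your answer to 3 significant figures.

Phase 1 (rising): v₀ = 17.0 m/s, a = -9.81 m/s².
v = v₀ + at → t = (0 − 17.0) / -9.81 = 1.73 s
v² = v₀² + 2aΔx → Δx = (0² − 17.0²)/(2·-9.81) = 14.7 m

Phase 2 (falling): v₀ = 0 m/s, a = -9.81 m/s².
Falls 39.7 m from rest: t = √(2·39.7/9.81) = 2.85 s; v = g·t = 27.9 m/s.
Final speed = 27.9 m/s

27.9 m/s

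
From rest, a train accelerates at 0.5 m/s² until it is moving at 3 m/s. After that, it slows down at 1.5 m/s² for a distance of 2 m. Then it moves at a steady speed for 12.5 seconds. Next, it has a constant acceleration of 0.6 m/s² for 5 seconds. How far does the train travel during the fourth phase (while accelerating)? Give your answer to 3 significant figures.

Phase 1 (accelerating): v₀ = 0 m/s, a = 0.5 m/s².
v = v₀ + at → t = (3 − 0) / 0.5 = 6.00 s
v² = v₀² + 2aΔx → Δx = (3² − 0²)/(2·0.5) = 9.00 m

Phase 2 (decelerating): v₀ = 3.00 m/s, a = -1.5 m/s².
v² = v₀² + 2aΔx = 3.00² + 2·-1.5·2 = 3.00 → v = 1.73 m/s
t = (v − v₀)/a = (1.73 − 3.00)/-1.5 = 0.845 s

Phase 3 (constant speed): v₀ = 1.73 m/s, a = 0 m/s².
v = v₀ + at = 1.73 + (0)(12.5) = 1.73 m/s
Δx = v₀t + ½at² = 1.73·12.5 + 0.5·0·12.5² = 21.7 m

Phase 4 (accelerating): v₀ = 1.73 m/s, a = 0.6 m/s².
v = v₀ + at = 1.73 + (0.6)(5) = 4.73 m/s
Δx = v₀t + ½at² = 1.73·5 + 0.5·0.6·5² = 16.2 m
Distance in phase 4 = 16.2 m

16.2 m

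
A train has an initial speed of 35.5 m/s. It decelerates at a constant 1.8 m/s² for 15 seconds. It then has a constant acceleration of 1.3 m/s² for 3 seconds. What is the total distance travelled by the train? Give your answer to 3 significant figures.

Phase 1 (decelerating): v₀ = 35.5 m/s, a = -1.8 m/s².
v = v₀ + at = 35.5 + (-1.8)(15) = 8.50 m/s
Δx = v₀t + ½at² = 35.5·15 + 0.5·-1.8·15² = 330 m

Phase 2 (accelerating): v₀ = 8.50 m/s, a = 1.3 m/s².
v = v₀ + at = 8.50 + (1.3)(3) = 12.4 m/s
Δx = v₀t + ½at² = 8.50·3 + 0.5·1.3·3² = 31.4 m
Total distance = 330 + 31.4 = 361 m

361 m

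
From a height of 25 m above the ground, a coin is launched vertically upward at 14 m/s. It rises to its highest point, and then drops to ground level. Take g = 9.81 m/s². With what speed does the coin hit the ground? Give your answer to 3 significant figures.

26.2 m/s

Phase 1 (rising): v₀ = 14.0 m/s, a = -9.81 m/s².
v = v₀ + at → t = (0 − 14.0) / -9.81 = 1.43 s
v² = v₀² + 2aΔx → Δx = (0² − 14.0²)/(2·-9.81) = 9.99 m

Phase 2 (falling): v₀ = 0 m/s, a = -9.81 m/s².
Falls 35.0 m from rest: t = √(2·35.0/9.81) = 2.67 s; v = g·t = 26.2 m/s.
Final speed = 26.2 m/s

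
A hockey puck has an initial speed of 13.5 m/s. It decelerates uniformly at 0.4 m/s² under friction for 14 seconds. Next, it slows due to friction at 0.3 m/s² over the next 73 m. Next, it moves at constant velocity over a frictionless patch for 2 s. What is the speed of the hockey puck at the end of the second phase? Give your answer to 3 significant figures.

4.31 m/s

Phase 1 (decelerating): v₀ = 13.5 m/s, a = -0.4 m/s².
v = v₀ + at = 13.5 + (-0.4)(14) = 7.90 m/s
Δx = v₀t + ½at² = 13.5·14 + 0.5·-0.4·14² = 150 m

Phase 2 (decelerating): v₀ = 7.90 m/s, a = -0.3 m/s².
v² = v₀² + 2aΔx = 7.90² + 2·-0.3·73 = 18.6 → v = 4.31 m/s
t = (v − v₀)/a = (4.31 − 7.90)/-0.3 = 12.0 s
Speed at end of phase 2 = 4.31 m/s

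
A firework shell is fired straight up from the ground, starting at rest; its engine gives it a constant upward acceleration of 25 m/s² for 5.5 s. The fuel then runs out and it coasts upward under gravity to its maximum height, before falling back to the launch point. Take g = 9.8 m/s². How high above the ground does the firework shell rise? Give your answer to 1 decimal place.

1342.7 m

Phase 1 (powered ascent): v₀ = 0 m/s, a = 25 m/s².
v = v₀ + at = 0 + (25)(5.5) = 138 m/s
Δx = v₀t + ½at² = 0·5.5 + 0.5·25·5.5² = 378 m

Phase 2 (coasting upward): v₀ = 138 m/s, a = -9.8 m/s².
v = v₀ + at → t = (0 − 138) / -9.8 = 14.0 s
v² = v₀² + 2aΔx → Δx = (0² − 138²)/(2·-9.8) = 965 m
Maximum height = 378 + 965 = 1340 m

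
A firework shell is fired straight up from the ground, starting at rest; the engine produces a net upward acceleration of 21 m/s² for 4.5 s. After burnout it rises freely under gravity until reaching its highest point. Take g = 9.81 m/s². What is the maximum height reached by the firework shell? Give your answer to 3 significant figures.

Phase 1 (powered ascent): v₀ = 0 m/s, a = 21 m/s².
v = v₀ + at = 0 + (21)(4.5) = 94.5 m/s
Δx = v₀t + ½at² = 0·4.5 + 0.5·21·4.5² = 213 m

Phase 2 (coasting upward): v₀ = 94.5 m/s, a = -9.81 m/s².
v = v₀ + at → t = (0 − 94.5) / -9.81 = 9.63 s
v² = v₀² + 2aΔx → Δx = (0² − 94.5²)/(2·-9.81) = 455 m
Maximum height = 213 + 455 = 668 m

668 m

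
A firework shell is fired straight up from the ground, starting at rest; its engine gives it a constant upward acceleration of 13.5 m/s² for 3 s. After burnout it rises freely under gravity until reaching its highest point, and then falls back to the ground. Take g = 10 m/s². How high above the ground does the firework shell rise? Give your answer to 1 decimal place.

142.8 m

Phase 1 (powered ascent): v₀ = 0 m/s, a = 13.5 m/s².
v = v₀ + at = 0 + (13.5)(3) = 40.5 m/s
Δx = v₀t + ½at² = 0·3 + 0.5·13.5·3² = 60.8 m

Phase 2 (coasting upward): v₀ = 40.5 m/s, a = -10 m/s².
v = v₀ + at → t = (0 − 40.5) / -10 = 4.05 s
v² = v₀² + 2aΔx → Δx = (0² − 40.5²)/(2·-10) = 82.0 m
Maximum height = 60.8 + 82.0 = 143 m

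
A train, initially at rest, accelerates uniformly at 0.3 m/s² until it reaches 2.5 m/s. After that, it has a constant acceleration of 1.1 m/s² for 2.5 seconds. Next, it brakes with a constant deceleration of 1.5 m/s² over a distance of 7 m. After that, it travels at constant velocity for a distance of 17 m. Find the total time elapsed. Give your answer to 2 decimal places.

19.26 s

Phase 1 (accelerating): v₀ = 0 m/s, a = 0.3 m/s².
v = v₀ + at → t = (2.5 − 0) / 0.3 = 8.33 s
v² = v₀² + 2aΔx → Δx = (2.5² − 0²)/(2·0.3) = 10.4 m

Phase 2 (accelerating): v₀ = 2.50 m/s, a = 1.1 m/s².
v = v₀ + at = 2.50 + (1.1)(2.5) = 5.25 m/s
Δx = v₀t + ½at² = 2.50·2.5 + 0.5·1.1·2.5² = 9.69 m

Phase 3 (decelerating): v₀ = 5.25 m/s, a = -1.5 m/s².
v² = v₀² + 2aΔx = 5.25² + 2·-1.5·7 = 6.56 → v = 2.56 m/s
t = (v − v₀)/a = (2.56 − 5.25)/-1.5 = 1.79 s

Phase 4 (constant speed): v₀ = 2.56 m/s, a = 0 m/s².
Constant speed: t = d/v = 17/2.56 = 6.64 s
Total time = 8.33 + 2.50 + 1.79 + 6.64 = 19.3 s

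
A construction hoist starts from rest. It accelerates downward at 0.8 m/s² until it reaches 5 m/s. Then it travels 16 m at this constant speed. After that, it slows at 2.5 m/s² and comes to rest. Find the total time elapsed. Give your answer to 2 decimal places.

11.45 s

Phase 1 (accelerating): v₀ = 0 m/s, a = 0.8 m/s².
v = v₀ + at → t = (5 − 0) / 0.8 = 6.25 s
v² = v₀² + 2aΔx → Δx = (5² − 0²)/(2·0.8) = 15.6 m

Phase 2 (constant speed): v₀ = 5.00 m/s, a = 0 m/s².
Constant speed: t = d/v = 16/5.00 = 3.20 s

Phase 3 (decelerating): v₀ = 5.00 m/s, a = -2.5 m/s².
v = v₀ + at → t = (0 − 5.00) / -2.5 = 2.00 s
v² = v₀² + 2aΔx → Δx = (0² − 5.00²)/(2·-2.5) = 5.00 m
Total time = 6.25 + 3.20 + 2.00 = 11.4 s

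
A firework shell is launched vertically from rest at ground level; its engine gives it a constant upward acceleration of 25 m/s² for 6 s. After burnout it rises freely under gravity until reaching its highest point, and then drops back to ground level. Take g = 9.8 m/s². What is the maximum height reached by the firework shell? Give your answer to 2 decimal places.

1597.96 m

Phase 1 (powered ascent): v₀ = 0 m/s, a = 25 m/s².
v = v₀ + at = 0 + (25)(6) = 150 m/s
Δx = v₀t + ½at² = 0·6 + 0.5·25·6² = 450 m

Phase 2 (coasting upward): v₀ = 150 m/s, a = -9.8 m/s².
v = v₀ + at → t = (0 − 150) / -9.8 = 15.3 s
v² = v₀² + 2aΔx → Δx = (0² − 150²)/(2·-9.8) = 1150 m
Maximum height = 450 + 1150 = 1600 m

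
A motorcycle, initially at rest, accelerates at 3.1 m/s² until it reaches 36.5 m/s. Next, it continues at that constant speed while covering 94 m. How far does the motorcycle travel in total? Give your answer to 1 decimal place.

308.9 m

Phase 1 (accelerating): v₀ = 0 m/s, a = 3.1 m/s².
v = v₀ + at → t = (36.5 − 0) / 3.1 = 11.8 s
v² = v₀² + 2aΔx → Δx = (36.5² − 0²)/(2·3.1) = 215 m

Phase 2 (constant speed): v₀ = 36.5 m/s, a = 0 m/s².
Constant speed: t = d/v = 94/36.5 = 2.58 s
Total distance = 215 + 94.0 = 309 m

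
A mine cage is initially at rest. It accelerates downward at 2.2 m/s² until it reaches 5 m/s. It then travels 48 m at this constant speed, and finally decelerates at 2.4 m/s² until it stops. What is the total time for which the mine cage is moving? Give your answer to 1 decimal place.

Phase 1 (accelerating): v₀ = 0 m/s, a = 2.2 m/s².
v = v₀ + at → t = (5 − 0) / 2.2 = 2.27 s
v² = v₀² + 2aΔx → Δx = (5² − 0²)/(2·2.2) = 5.68 m

Phase 2 (constant speed): v₀ = 5.00 m/s, a = 0 m/s².
Constant speed: t = d/v = 48/5.00 = 9.60 s

Phase 3 (decelerating): v₀ = 5.00 m/s, a = -2.4 m/s².
v = v₀ + at → t = (0 − 5.00) / -2.4 = 2.08 s
v² = v₀² + 2aΔx → Δx = (0² − 5.00²)/(2·-2.4) = 5.21 m
Total time = 2.27 + 9.60 + 2.08 = 14.0 s

14.0 s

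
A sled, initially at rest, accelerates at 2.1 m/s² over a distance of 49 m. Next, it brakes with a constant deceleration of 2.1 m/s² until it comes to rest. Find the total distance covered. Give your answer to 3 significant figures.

Phase 1 (accelerating): v₀ = 0 m/s, a = 2.1 m/s².
v² = v₀² + 2aΔx = 0² + 2·2.1·49 = 206 → v = 14.3 m/s
t = (v − v₀)/a = (14.3 − 0)/2.1 = 6.83 s

Phase 2 (decelerating): v₀ = 14.3 m/s, a = -2.1 m/s².
v = v₀ + at → t = (0 − 14.3) / -2.1 = 6.83 s
v² = v₀² + 2aΔx → Δx = (0² − 14.3²)/(2·-2.1) = 49.0 m
Total distance = 49.0 + 49.0 = 98.0 m

98.0 m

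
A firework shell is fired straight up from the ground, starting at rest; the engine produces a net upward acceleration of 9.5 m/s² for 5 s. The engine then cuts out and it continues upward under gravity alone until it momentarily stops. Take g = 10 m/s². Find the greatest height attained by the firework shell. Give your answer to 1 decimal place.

231.6 m

Phase 1 (powered ascent): v₀ = 0 m/s, a = 9.5 m/s².
v = v₀ + at = 0 + (9.5)(5) = 47.5 m/s
Δx = v₀t + ½at² = 0·5 + 0.5·9.5·5² = 119 m

Phase 2 (coasting upward): v₀ = 47.5 m/s, a = -10 m/s².
v = v₀ + at → t = (0 − 47.5) / -10 = 4.75 s
v² = v₀² + 2aΔx → Δx = (0² − 47.5²)/(2·-10) = 113 m
Maximum height = 119 + 113 = 232 m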